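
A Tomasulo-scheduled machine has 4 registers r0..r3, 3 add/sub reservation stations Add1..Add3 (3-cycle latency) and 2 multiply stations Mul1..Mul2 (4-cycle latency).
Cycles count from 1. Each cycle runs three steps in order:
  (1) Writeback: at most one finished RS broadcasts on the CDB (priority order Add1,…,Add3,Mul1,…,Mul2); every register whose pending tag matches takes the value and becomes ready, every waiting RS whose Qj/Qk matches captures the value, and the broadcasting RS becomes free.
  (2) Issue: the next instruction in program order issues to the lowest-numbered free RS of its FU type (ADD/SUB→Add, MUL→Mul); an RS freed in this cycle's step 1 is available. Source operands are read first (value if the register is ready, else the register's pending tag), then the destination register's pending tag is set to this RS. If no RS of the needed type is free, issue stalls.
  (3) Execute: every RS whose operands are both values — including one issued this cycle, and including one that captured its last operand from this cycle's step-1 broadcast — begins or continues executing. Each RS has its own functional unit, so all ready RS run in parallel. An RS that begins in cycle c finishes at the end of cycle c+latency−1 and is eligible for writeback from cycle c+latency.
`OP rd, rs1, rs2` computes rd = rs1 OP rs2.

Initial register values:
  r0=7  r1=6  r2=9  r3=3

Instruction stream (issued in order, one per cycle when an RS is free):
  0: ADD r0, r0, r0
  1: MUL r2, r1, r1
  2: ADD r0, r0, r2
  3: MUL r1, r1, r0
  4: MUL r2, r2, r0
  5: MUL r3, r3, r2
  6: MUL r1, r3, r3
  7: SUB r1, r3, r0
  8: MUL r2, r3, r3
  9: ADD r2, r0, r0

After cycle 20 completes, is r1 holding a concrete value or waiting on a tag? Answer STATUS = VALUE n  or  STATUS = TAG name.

cycle 1: issue ADD r0<-Add1 // r0:Add1,r1:6,r2:9,r3:3
cycle 2: issue MUL r2<-Mul1 // r0:Add1,r1:6,r2:Mul1,r3:3
cycle 3: issue ADD r0<-Add2 // r0:Add2,r1:6,r2:Mul1,r3:3
cycle 4: CDB Add1=14; issue MUL r1<-Mul2 // r0:Add2,r1:Mul2,r2:Mul1,r3:3
cycle 5: stall // r0:Add2,r1:Mul2,r2:Mul1,r3:3
cycle 6: CDB Mul1=36; issue MUL r2<-Mul1 // r0:Add2,r1:Mul2,r2:Mul1,r3:3
cycle 7: stall // r0:Add2,r1:Mul2,r2:Mul1,r3:3
cycle 8: stall // r0:Add2,r1:Mul2,r2:Mul1,r3:3
cycle 9: CDB Add2=50; stall // r0:50,r1:Mul2,r2:Mul1,r3:3
cycle 10: stall // r0:50,r1:Mul2,r2:Mul1,r3:3
cycle 11: stall // r0:50,r1:Mul2,r2:Mul1,r3:3
cycle 12: stall // r0:50,r1:Mul2,r2:Mul1,r3:3
cycle 13: CDB Mul1=1800; issue MUL r3<-Mul1 // r0:50,r1:Mul2,r2:1800,r3:Mul1
cycle 14: CDB Mul2=300; issue MUL r1<-Mul2 // r0:50,r1:Mul2,r2:1800,r3:Mul1
cycle 15: issue SUB r1<-Add1 // r0:50,r1:Add1,r2:1800,r3:Mul1
cycle 16: stall // r0:50,r1:Add1,r2:1800,r3:Mul1
cycle 17: CDB Mul1=5400; issue MUL r2<-Mul1 // r0:50,r1:Add1,r2:Mul1,r3:5400
cycle 18: issue ADD r2<-Add2 // r0:50,r1:Add1,r2:Add2,r3:5400
cycle 19: - // r0:50,r1:Add1,r2:Add2,r3:5400
cycle 20: CDB Add1=5350 // r0:50,r1:5350,r2:Add2,r3:5400

STATUS = VALUE 5350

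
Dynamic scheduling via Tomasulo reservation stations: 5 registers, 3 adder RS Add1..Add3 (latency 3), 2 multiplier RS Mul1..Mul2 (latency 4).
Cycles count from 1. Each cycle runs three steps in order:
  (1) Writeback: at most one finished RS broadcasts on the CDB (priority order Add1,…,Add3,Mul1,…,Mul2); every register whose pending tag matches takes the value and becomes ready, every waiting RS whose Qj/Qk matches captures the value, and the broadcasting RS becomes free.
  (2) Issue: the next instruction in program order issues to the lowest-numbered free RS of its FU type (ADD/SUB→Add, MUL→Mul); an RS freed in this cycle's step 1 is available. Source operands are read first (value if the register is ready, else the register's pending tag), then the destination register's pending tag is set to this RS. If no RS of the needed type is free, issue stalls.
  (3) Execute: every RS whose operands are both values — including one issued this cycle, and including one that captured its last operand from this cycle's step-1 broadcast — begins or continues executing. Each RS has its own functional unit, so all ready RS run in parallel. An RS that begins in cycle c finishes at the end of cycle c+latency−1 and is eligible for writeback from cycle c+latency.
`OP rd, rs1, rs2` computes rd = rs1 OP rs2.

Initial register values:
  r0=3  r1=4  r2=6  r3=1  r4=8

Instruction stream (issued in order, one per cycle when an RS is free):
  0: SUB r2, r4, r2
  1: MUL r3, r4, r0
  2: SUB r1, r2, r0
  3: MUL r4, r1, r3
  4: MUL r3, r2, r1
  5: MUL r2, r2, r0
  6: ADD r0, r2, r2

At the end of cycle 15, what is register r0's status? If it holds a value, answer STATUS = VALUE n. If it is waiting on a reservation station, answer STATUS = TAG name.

  c1: issue SUB r2<-Add1  regs: r0:3,r1:4,r2:Add1,r3:1,r4:8
  c2: issue MUL r3<-Mul1  regs: r0:3,r1:4,r2:Add1,r3:Mul1,r4:8
  c3: issue SUB r1<-Add2  regs: r0:3,r1:Add2,r2:Add1,r3:Mul1,r4:8
  c4: CDB Add1=2; issue MUL r4<-Mul2  regs: r0:3,r1:Add2,r2:2,r3:Mul1,r4:Mul2
  c5: stall  regs: r0:3,r1:Add2,r2:2,r3:Mul1,r4:Mul2
  c6: CDB Mul1=24; issue MUL r3<-Mul1  regs: r0:3,r1:Add2,r2:2,r3:Mul1,r4:Mul2
  c7: CDB Add2=-1; stall  regs: r0:3,r1:-1,r2:2,r3:Mul1,r4:Mul2
  c8: stall  regs: r0:3,r1:-1,r2:2,r3:Mul1,r4:Mul2
  c9: stall  regs: r0:3,r1:-1,r2:2,r3:Mul1,r4:Mul2
  c10: stall  regs: r0:3,r1:-1,r2:2,r3:Mul1,r4:Mul2
  c11: CDB Mul1=-2; issue MUL r2<-Mul1  regs: r0:3,r1:-1,r2:Mul1,r3:-2,r4:Mul2
  c12: CDB Mul2=-24; issue ADD r0<-Add1  regs: r0:Add1,r1:-1,r2:Mul1,r3:-2,r4:-24
  c13: -  regs: r0:Add1,r1:-1,r2:Mul1,r3:-2,r4:-24
  c14: -  regs: r0:Add1,r1:-1,r2:Mul1,r3:-2,r4:-24
  c15: CDB Mul1=6  regs: r0:Add1,r1:-1,r2:6,r3:-2,r4:-24

STATUS = TAG Add1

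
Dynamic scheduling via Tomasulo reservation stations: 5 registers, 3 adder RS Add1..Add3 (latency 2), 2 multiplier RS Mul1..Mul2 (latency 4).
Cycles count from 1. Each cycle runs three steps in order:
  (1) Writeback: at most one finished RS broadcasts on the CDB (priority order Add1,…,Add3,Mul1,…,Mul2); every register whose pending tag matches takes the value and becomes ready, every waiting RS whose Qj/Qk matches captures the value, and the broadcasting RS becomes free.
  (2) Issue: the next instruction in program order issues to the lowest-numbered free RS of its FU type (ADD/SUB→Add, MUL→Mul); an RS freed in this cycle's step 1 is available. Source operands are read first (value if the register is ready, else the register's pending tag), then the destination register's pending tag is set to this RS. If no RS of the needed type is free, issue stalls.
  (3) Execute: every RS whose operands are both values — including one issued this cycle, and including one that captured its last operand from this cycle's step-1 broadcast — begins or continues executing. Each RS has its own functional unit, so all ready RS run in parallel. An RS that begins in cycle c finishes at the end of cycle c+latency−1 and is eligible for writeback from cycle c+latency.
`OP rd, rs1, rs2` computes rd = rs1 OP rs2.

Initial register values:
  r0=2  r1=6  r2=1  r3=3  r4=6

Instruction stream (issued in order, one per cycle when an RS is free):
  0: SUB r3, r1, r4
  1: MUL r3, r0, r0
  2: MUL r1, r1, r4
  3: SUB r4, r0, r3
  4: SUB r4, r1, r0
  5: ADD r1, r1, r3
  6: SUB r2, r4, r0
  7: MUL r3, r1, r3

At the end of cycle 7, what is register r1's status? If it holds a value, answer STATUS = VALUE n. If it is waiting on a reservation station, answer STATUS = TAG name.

  c1: issue SUB r3<-Add1  regs: r0:2,r1:6,r2:1,r3:Add1,r4:6
  c2: issue MUL r3<-Mul1  regs: r0:2,r1:6,r2:1,r3:Mul1,r4:6
  c3: CDB Add1=0; issue MUL r1<-Mul2  regs: r0:2,r1:Mul2,r2:1,r3:Mul1,r4:6
  c4: issue SUB r4<-Add1  regs: r0:2,r1:Mul2,r2:1,r3:Mul1,r4:Add1
  c5: issue SUB r4<-Add2  regs: r0:2,r1:Mul2,r2:1,r3:Mul1,r4:Add2
  c6: CDB Mul1=4; issue ADD r1<-Add3  regs: r0:2,r1:Add3,r2:1,r3:4,r4:Add2
  c7: CDB Mul2=36; stall  regs: r0:2,r1:Add3,r2:1,r3:4,r4:Add2

STATUS = TAG Add3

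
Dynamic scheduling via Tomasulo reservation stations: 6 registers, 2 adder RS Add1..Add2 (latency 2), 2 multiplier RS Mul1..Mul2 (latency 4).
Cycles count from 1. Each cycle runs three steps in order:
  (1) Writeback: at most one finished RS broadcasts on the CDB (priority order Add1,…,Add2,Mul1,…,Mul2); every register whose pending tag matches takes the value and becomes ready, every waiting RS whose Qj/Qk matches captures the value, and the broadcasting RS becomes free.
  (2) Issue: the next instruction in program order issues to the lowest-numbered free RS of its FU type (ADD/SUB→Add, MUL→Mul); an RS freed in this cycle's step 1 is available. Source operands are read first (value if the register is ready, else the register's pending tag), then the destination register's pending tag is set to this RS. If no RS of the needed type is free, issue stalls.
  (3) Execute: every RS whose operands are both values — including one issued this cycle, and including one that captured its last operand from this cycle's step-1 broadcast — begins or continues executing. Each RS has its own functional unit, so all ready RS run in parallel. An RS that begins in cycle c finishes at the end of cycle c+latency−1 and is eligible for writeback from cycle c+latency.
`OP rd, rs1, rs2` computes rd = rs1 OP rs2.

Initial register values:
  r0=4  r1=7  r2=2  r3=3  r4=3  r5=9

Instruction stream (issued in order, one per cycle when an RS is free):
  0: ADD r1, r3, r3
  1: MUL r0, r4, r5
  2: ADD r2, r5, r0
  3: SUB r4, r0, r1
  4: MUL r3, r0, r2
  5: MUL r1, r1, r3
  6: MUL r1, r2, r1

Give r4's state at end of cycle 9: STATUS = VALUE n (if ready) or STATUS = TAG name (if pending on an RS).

c1: issue ADD r1<-Add1 | r0:4,r1:Add1,r2:2,r3:3,r4:3,r5:9
c2: issue MUL r0<-Mul1 | r0:Mul1,r1:Add1,r2:2,r3:3,r4:3,r5:9
c3: CDB Add1=6; issue ADD r2<-Add1 | r0:Mul1,r1:6,r2:Add1,r3:3,r4:3,r5:9
c4: issue SUB r4<-Add2 | r0:Mul1,r1:6,r2:Add1,r3:3,r4:Add2,r5:9
c5: issue MUL r3<-Mul2 | r0:Mul1,r1:6,r2:Add1,r3:Mul2,r4:Add2,r5:9
c6: CDB Mul1=27; issue MUL r1<-Mul1 | r0:27,r1:Mul1,r2:Add1,r3:Mul2,r4:Add2,r5:9
c7: stall | r0:27,r1:Mul1,r2:Add1,r3:Mul2,r4:Add2,r5:9
c8: CDB Add1=36; stall | r0:27,r1:Mul1,r2:36,r3:Mul2,r4:Add2,r5:9
c9: CDB Add2=21; stall | r0:27,r1:Mul1,r2:36,r3:Mul2,r4:21,r5:9

STATUS = VALUE 21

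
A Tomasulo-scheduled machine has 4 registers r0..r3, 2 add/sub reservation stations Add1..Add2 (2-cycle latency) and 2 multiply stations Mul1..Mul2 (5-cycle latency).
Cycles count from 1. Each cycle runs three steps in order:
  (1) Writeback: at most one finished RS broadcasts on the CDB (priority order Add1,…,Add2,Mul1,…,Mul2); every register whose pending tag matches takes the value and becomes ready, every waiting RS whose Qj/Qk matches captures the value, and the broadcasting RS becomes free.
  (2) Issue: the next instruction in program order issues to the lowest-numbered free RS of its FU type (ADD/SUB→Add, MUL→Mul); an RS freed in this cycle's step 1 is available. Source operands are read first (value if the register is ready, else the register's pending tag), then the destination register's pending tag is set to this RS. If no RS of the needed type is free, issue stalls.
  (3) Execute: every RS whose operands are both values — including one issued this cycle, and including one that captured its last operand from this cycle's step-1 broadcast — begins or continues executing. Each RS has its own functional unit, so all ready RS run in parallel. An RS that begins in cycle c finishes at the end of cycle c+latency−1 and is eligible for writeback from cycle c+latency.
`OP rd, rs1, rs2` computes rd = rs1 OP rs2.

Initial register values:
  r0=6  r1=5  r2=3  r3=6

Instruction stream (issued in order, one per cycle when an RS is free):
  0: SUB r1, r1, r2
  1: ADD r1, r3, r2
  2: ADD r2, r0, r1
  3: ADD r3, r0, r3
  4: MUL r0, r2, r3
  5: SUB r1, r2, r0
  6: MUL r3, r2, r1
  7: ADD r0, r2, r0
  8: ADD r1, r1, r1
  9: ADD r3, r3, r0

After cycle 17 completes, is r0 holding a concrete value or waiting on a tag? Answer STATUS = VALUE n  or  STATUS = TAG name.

c1: issue SUB r1<-Add1 | r0:6,r1:Add1,r2:3,r3:6
c2: issue ADD r1<-Add2 | r0:6,r1:Add2,r2:3,r3:6
c3: CDB Add1=2; issue ADD r2<-Add1 | r0:6,r1:Add2,r2:Add1,r3:6
c4: CDB Add2=9; issue ADD r3<-Add2 | r0:6,r1:9,r2:Add1,r3:Add2
c5: issue MUL r0<-Mul1 | r0:Mul1,r1:9,r2:Add1,r3:Add2
c6: CDB Add1=15; issue SUB r1<-Add1 | r0:Mul1,r1:Add1,r2:15,r3:Add2
c7: CDB Add2=12; issue MUL r3<-Mul2 | r0:Mul1,r1:Add1,r2:15,r3:Mul2
c8: issue ADD r0<-Add2 | r0:Add2,r1:Add1,r2:15,r3:Mul2
c9: stall | r0:Add2,r1:Add1,r2:15,r3:Mul2
c10: stall | r0:Add2,r1:Add1,r2:15,r3:Mul2
c11: stall | r0:Add2,r1:Add1,r2:15,r3:Mul2
c12: CDB Mul1=180; stall | r0:Add2,r1:Add1,r2:15,r3:Mul2
c13: stall | r0:Add2,r1:Add1,r2:15,r3:Mul2
c14: CDB Add1=-165; issue ADD r1<-Add1 | r0:Add2,r1:Add1,r2:15,r3:Mul2
c15: CDB Add2=195; issue ADD r3<-Add2 | r0:195,r1:Add1,r2:15,r3:Add2
c16: CDB Add1=-330 | r0:195,r1:-330,r2:15,r3:Add2
c17: - | r0:195,r1:-330,r2:15,r3:Add2

STATUS = VALUE 195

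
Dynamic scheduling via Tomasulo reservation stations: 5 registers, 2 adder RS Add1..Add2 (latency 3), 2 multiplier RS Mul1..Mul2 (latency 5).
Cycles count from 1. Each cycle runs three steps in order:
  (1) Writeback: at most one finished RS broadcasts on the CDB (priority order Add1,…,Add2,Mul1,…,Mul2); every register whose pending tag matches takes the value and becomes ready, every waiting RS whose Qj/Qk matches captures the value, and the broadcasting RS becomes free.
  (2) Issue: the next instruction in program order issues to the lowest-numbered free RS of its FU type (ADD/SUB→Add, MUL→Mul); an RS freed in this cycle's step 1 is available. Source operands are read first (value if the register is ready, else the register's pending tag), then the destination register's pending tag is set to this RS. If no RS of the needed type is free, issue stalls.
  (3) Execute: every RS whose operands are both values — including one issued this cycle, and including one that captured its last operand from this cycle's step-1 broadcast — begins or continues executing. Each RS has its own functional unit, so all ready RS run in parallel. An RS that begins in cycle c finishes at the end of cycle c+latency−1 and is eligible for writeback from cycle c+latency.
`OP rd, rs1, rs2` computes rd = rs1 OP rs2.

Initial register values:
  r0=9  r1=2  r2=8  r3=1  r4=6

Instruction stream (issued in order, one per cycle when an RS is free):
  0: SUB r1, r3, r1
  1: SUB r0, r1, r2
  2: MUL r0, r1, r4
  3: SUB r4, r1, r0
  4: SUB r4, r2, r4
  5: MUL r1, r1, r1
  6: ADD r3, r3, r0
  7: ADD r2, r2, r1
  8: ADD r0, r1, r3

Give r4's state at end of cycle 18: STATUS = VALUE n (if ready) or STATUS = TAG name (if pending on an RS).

c1: issue SUB r1<-Add1 | r0:9,r1:Add1,r2:8,r3:1,r4:6
c2: issue SUB r0<-Add2 | r0:Add2,r1:Add1,r2:8,r3:1,r4:6
c3: issue MUL r0<-Mul1 | r0:Mul1,r1:Add1,r2:8,r3:1,r4:6
c4: CDB Add1=-1; issue SUB r4<-Add1 | r0:Mul1,r1:-1,r2:8,r3:1,r4:Add1
c5: stall | r0:Mul1,r1:-1,r2:8,r3:1,r4:Add1
c6: stall | r0:Mul1,r1:-1,r2:8,r3:1,r4:Add1
c7: CDB Add2=-9; issue SUB r4<-Add2 | r0:Mul1,r1:-1,r2:8,r3:1,r4:Add2
c8: issue MUL r1<-Mul2 | r0:Mul1,r1:Mul2,r2:8,r3:1,r4:Add2
c9: CDB Mul1=-6; stall | r0:-6,r1:Mul2,r2:8,r3:1,r4:Add2
c10: stall | r0:-6,r1:Mul2,r2:8,r3:1,r4:Add2
c11: stall | r0:-6,r1:Mul2,r2:8,r3:1,r4:Add2
c12: CDB Add1=5; issue ADD r3<-Add1 | r0:-6,r1:Mul2,r2:8,r3:Add1,r4:Add2
c13: CDB Mul2=1; stall | r0:-6,r1:1,r2:8,r3:Add1,r4:Add2
c14: stall | r0:-6,r1:1,r2:8,r3:Add1,r4:Add2
c15: CDB Add1=-5; issue ADD r2<-Add1 | r0:-6,r1:1,r2:Add1,r3:-5,r4:Add2
c16: CDB Add2=3; issue ADD r0<-Add2 | r0:Add2,r1:1,r2:Add1,r3:-5,r4:3
c17: - | r0:Add2,r1:1,r2:Add1,r3:-5,r4:3
c18: CDB Add1=9 | r0:Add2,r1:1,r2:9,r3:-5,r4:3

STATUS = VALUE 3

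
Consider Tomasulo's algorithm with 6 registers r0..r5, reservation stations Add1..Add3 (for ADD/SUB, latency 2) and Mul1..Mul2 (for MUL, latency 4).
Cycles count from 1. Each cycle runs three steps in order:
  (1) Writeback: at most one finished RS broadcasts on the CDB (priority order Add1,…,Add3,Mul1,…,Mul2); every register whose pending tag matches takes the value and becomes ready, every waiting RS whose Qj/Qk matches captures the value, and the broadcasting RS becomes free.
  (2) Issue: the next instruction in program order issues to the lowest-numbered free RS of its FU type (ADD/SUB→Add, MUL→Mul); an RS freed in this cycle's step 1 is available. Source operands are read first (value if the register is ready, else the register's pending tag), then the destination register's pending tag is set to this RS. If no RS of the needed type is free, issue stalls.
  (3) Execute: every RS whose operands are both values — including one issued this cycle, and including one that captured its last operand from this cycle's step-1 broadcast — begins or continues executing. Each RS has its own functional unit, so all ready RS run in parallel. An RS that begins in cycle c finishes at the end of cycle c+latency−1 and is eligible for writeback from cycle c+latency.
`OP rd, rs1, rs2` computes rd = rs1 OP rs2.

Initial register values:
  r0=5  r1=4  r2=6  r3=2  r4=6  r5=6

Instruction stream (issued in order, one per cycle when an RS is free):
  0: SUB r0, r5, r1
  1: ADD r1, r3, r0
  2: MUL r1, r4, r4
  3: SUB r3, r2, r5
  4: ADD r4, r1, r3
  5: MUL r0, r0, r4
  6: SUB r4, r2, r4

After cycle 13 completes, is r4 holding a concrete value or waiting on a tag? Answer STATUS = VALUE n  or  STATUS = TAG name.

cycle 1: issue SUB r0<-Add1 // r0:Add1,r1:4,r2:6,r3:2,r4:6,r5:6
cycle 2: issue ADD r1<-Add2 // r0:Add1,r1:Add2,r2:6,r3:2,r4:6,r5:6
cycle 3: CDB Add1=2; issue MUL r1<-Mul1 // r0:2,r1:Mul1,r2:6,r3:2,r4:6,r5:6
cycle 4: issue SUB r3<-Add1 // r0:2,r1:Mul1,r2:6,r3:Add1,r4:6,r5:6
cycle 5: CDB Add2=4; issue ADD r4<-Add2 // r0:2,r1:Mul1,r2:6,r3:Add1,r4:Add2,r5:6
cycle 6: CDB Add1=0; issue MUL r0<-Mul2 // r0:Mul2,r1:Mul1,r2:6,r3:0,r4:Add2,r5:6
cycle 7: CDB Mul1=36; issue SUB r4<-Add1 // r0:Mul2,r1:36,r2:6,r3:0,r4:Add1,r5:6
cycle 8: - // r0:Mul2,r1:36,r2:6,r3:0,r4:Add1,r5:6
cycle 9: CDB Add2=36 // r0:Mul2,r1:36,r2:6,r3:0,r4:Add1,r5:6
cycle 10: - // r0:Mul2,r1:36,r2:6,r3:0,r4:Add1,r5:6
cycle 11: CDB Add1=-30 // r0:Mul2,r1:36,r2:6,r3:0,r4:-30,r5:6
cycle 12: - // r0:Mul2,r1:36,r2:6,r3:0,r4:-30,r5:6
cycle 13: CDB Mul2=72 // r0:72,r1:36,r2:6,r3:0,r4:-30,r5:6

STATUS = VALUE -30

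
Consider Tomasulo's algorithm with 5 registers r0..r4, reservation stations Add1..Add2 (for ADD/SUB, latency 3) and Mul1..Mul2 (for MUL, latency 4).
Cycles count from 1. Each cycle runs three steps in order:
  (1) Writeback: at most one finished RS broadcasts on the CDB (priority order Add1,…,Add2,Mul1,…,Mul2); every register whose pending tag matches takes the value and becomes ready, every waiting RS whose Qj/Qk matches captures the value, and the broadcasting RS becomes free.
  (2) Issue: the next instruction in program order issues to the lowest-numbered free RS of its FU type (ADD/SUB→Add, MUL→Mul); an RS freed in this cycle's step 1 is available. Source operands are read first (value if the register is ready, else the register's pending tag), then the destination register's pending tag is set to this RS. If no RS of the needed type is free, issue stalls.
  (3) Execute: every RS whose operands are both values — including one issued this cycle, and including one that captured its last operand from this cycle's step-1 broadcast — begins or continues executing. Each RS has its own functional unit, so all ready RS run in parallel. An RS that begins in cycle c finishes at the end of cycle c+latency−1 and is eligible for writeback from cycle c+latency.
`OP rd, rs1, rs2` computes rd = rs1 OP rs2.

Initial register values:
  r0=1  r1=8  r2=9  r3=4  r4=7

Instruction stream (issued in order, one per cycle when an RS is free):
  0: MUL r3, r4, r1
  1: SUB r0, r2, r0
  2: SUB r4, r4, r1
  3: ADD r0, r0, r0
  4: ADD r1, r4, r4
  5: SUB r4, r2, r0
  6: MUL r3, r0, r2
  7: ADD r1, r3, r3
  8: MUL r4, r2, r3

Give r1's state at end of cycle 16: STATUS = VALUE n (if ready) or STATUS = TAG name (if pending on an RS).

cycle 1: issue MUL r3<-Mul1 // r0:1,r1:8,r2:9,r3:Mul1,r4:7
cycle 2: issue SUB r0<-Add1 // r0:Add1,r1:8,r2:9,r3:Mul1,r4:7
cycle 3: issue SUB r4<-Add2 // r0:Add1,r1:8,r2:9,r3:Mul1,r4:Add2
cycle 4: stall // r0:Add1,r1:8,r2:9,r3:Mul1,r4:Add2
cycle 5: CDB Add1=8; issue ADD r0<-Add1 // r0:Add1,r1:8,r2:9,r3:Mul1,r4:Add2
cycle 6: CDB Add2=-1; issue ADD r1<-Add2 // r0:Add1,r1:Add2,r2:9,r3:Mul1,r4:-1
cycle 7: CDB Mul1=56; stall // r0:Add1,r1:Add2,r2:9,r3:56,r4:-1
cycle 8: CDB Add1=16; issue SUB r4<-Add1 // r0:16,r1:Add2,r2:9,r3:56,r4:Add1
cycle 9: CDB Add2=-2; issue MUL r3<-Mul1 // r0:16,r1:-2,r2:9,r3:Mul1,r4:Add1
cycle 10: issue ADD r1<-Add2 // r0:16,r1:Add2,r2:9,r3:Mul1,r4:Add1
cycle 11: CDB Add1=-7; issue MUL r4<-Mul2 // r0:16,r1:Add2,r2:9,r3:Mul1,r4:Mul2
cycle 12: - // r0:16,r1:Add2,r2:9,r3:Mul1,r4:Mul2
cycle 13: CDB Mul1=144 // r0:16,r1:Add2,r2:9,r3:144,r4:Mul2
cycle 14: - // r0:16,r1:Add2,r2:9,r3:144,r4:Mul2
cycle 15: - // r0:16,r1:Add2,r2:9,r3:144,r4:Mul2
cycle 16: CDB Add2=288 // r0:16,r1:288,r2:9,r3:144,r4:Mul2

STATUS = VALUE 288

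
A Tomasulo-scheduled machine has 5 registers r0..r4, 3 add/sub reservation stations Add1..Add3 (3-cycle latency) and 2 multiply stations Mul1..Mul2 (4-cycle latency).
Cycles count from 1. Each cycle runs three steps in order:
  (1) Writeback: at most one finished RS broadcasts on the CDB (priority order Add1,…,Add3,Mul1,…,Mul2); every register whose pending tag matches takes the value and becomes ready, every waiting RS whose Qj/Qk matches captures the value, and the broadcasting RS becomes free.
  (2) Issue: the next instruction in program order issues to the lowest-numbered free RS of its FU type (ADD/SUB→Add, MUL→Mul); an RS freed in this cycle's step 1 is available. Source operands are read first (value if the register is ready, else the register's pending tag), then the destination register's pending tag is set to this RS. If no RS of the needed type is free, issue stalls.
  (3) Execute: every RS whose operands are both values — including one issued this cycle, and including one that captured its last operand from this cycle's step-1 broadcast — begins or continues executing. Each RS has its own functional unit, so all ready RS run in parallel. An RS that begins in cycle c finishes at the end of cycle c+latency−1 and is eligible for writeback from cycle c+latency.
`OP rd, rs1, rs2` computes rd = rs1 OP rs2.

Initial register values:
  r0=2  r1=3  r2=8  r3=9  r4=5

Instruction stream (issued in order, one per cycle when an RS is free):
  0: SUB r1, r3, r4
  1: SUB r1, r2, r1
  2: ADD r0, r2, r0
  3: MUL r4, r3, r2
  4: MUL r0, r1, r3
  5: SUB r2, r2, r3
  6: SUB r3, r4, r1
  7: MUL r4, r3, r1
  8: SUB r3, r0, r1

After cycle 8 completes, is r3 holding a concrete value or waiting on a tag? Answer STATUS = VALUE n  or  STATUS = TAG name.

c1: issue SUB r1<-Add1 | r0:2,r1:Add1,r2:8,r3:9,r4:5
c2: issue SUB r1<-Add2 | r0:2,r1:Add2,r2:8,r3:9,r4:5
c3: issue ADD r0<-Add3 | r0:Add3,r1:Add2,r2:8,r3:9,r4:5
c4: CDB Add1=4; issue MUL r4<-Mul1 | r0:Add3,r1:Add2,r2:8,r3:9,r4:Mul1
c5: issue MUL r0<-Mul2 | r0:Mul2,r1:Add2,r2:8,r3:9,r4:Mul1
c6: CDB Add3=10; issue SUB r2<-Add1 | r0:Mul2,r1:Add2,r2:Add1,r3:9,r4:Mul1
c7: CDB Add2=4; issue SUB r3<-Add2 | r0:Mul2,r1:4,r2:Add1,r3:Add2,r4:Mul1
c8: CDB Mul1=72; issue MUL r4<-Mul1 | r0:Mul2,r1:4,r2:Add1,r3:Add2,r4:Mul1

STATUS = TAG Add2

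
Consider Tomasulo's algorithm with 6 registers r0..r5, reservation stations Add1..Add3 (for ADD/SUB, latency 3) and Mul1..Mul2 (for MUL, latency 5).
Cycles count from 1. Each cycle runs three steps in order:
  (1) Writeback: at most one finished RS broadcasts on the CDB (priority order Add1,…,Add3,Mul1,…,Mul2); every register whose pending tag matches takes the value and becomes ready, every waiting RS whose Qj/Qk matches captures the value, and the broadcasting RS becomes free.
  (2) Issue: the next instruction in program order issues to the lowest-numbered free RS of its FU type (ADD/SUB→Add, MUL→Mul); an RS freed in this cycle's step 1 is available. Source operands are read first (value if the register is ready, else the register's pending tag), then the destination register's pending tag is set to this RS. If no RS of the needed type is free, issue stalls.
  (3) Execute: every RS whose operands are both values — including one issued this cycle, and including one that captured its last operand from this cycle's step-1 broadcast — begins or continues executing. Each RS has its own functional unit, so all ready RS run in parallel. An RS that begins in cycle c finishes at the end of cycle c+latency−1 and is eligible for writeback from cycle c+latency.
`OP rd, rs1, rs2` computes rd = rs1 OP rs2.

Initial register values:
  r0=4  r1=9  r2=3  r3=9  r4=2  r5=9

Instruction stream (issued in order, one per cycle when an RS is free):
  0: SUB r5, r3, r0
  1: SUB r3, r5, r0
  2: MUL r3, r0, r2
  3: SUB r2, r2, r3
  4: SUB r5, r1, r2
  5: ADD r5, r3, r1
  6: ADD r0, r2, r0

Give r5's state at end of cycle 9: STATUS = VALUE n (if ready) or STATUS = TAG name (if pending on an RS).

STATUS = TAG Add2

c1: issue SUB r5<-Add1 | r0:4,r1:9,r2:3,r3:9,r4:2,r5:Add1
c2: issue SUB r3<-Add2 | r0:4,r1:9,r2:3,r3:Add2,r4:2,r5:Add1
c3: issue MUL r3<-Mul1 | r0:4,r1:9,r2:3,r3:Mul1,r4:2,r5:Add1
c4: CDB Add1=5; issue SUB r2<-Add1 | r0:4,r1:9,r2:Add1,r3:Mul1,r4:2,r5:5
c5: issue SUB r5<-Add3 | r0:4,r1:9,r2:Add1,r3:Mul1,r4:2,r5:Add3
c6: stall | r0:4,r1:9,r2:Add1,r3:Mul1,r4:2,r5:Add3
c7: CDB Add2=1; issue ADD r5<-Add2 | r0:4,r1:9,r2:Add1,r3:Mul1,r4:2,r5:Add2
c8: CDB Mul1=12; stall | r0:4,r1:9,r2:Add1,r3:12,r4:2,r5:Add2
c9: stall | r0:4,r1:9,r2:Add1,r3:12,r4:2,r5:Add2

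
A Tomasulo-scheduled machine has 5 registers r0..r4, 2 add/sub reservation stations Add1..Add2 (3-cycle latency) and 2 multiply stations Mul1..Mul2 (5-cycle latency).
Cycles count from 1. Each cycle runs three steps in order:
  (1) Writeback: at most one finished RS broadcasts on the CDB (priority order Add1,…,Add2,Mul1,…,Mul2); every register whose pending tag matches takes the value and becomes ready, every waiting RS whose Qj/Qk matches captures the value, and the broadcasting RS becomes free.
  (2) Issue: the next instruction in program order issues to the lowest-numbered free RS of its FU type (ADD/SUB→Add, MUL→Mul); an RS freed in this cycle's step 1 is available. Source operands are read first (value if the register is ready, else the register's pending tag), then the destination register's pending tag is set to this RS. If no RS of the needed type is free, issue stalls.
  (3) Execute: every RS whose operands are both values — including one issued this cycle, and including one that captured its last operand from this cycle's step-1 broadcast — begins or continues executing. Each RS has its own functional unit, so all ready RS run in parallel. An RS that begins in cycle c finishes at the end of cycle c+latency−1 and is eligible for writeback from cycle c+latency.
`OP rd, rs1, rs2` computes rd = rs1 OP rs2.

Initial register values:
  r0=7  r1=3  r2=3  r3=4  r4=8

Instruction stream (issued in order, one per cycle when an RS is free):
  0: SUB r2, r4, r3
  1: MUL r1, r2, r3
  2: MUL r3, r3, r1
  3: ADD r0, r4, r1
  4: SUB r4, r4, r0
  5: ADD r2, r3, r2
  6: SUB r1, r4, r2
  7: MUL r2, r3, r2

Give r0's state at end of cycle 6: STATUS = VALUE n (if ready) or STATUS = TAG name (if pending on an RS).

  c1: issue SUB r2<-Add1  regs: r0:7,r1:3,r2:Add1,r3:4,r4:8
  c2: issue MUL r1<-Mul1  regs: r0:7,r1:Mul1,r2:Add1,r3:4,r4:8
  c3: issue MUL r3<-Mul2  regs: r0:7,r1:Mul1,r2:Add1,r3:Mul2,r4:8
  c4: CDB Add1=4; issue ADD r0<-Add1  regs: r0:Add1,r1:Mul1,r2:4,r3:Mul2,r4:8
  c5: issue SUB r4<-Add2  regs: r0:Add1,r1:Mul1,r2:4,r3:Mul2,r4:Add2
  c6: stall  regs: r0:Add1,r1:Mul1,r2:4,r3:Mul2,r4:Add2

STATUS = TAG Add1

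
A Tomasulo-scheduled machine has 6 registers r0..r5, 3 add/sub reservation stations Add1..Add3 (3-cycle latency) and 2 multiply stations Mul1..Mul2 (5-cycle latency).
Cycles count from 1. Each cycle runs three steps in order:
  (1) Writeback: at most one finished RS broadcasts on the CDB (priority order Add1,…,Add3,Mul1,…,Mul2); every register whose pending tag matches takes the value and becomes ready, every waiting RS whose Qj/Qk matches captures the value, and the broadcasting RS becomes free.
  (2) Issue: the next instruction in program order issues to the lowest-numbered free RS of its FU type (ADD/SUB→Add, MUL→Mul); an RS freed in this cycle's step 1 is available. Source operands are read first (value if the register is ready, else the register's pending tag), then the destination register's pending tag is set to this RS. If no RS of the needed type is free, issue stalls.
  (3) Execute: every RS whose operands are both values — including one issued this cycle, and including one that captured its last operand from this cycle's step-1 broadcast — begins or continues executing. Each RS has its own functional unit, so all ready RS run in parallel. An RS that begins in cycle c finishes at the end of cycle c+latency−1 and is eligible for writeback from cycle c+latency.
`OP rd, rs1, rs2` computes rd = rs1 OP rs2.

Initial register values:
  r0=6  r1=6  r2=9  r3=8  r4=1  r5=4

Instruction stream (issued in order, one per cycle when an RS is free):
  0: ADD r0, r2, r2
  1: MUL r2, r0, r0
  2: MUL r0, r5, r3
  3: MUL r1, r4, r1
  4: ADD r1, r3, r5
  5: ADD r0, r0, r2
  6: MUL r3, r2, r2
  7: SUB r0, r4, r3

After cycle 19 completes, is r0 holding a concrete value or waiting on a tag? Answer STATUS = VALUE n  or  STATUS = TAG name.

  c1: issue ADD r0<-Add1  regs: r0:Add1,r1:6,r2:9,r3:8,r4:1,r5:4
  c2: issue MUL r2<-Mul1  regs: r0:Add1,r1:6,r2:Mul1,r3:8,r4:1,r5:4
  c3: issue MUL r0<-Mul2  regs: r0:Mul2,r1:6,r2:Mul1,r3:8,r4:1,r5:4
  c4: CDB Add1=18; stall  regs: r0:Mul2,r1:6,r2:Mul1,r3:8,r4:1,r5:4
  c5: stall  regs: r0:Mul2,r1:6,r2:Mul1,r3:8,r4:1,r5:4
  c6: stall  regs: r0:Mul2,r1:6,r2:Mul1,r3:8,r4:1,r5:4
  c7: stall  regs: r0:Mul2,r1:6,r2:Mul1,r3:8,r4:1,r5:4
  c8: CDB Mul2=32; issue MUL r1<-Mul2  regs: r0:32,r1:Mul2,r2:Mul1,r3:8,r4:1,r5:4
  c9: CDB Mul1=324; issue ADD r1<-Add1  regs: r0:32,r1:Add1,r2:324,r3:8,r4:1,r5:4
  c10: issue ADD r0<-Add2  regs: r0:Add2,r1:Add1,r2:324,r3:8,r4:1,r5:4
  c11: issue MUL r3<-Mul1  regs: r0:Add2,r1:Add1,r2:324,r3:Mul1,r4:1,r5:4
  c12: CDB Add1=12; issue SUB r0<-Add1  regs: r0:Add1,r1:12,r2:324,r3:Mul1,r4:1,r5:4
  c13: CDB Add2=356  regs: r0:Add1,r1:12,r2:324,r3:Mul1,r4:1,r5:4
  c14: CDB Mul2=6  regs: r0:Add1,r1:12,r2:324,r3:Mul1,r4:1,r5:4
  c15: -  regs: r0:Add1,r1:12,r2:324,r3:Mul1,r4:1,r5:4
  c16: CDB Mul1=104976  regs: r0:Add1,r1:12,r2:324,r3:104976,r4:1,r5:4
  c17: -  regs: r0:Add1,r1:12,r2:324,r3:104976,r4:1,r5:4
  c18: -  regs: r0:Add1,r1:12,r2:324,r3:104976,r4:1,r5:4
  c19: CDB Add1=-104975  regs: r0:-104975,r1:12,r2:324,r3:104976,r4:1,r5:4

STATUS = VALUE -104975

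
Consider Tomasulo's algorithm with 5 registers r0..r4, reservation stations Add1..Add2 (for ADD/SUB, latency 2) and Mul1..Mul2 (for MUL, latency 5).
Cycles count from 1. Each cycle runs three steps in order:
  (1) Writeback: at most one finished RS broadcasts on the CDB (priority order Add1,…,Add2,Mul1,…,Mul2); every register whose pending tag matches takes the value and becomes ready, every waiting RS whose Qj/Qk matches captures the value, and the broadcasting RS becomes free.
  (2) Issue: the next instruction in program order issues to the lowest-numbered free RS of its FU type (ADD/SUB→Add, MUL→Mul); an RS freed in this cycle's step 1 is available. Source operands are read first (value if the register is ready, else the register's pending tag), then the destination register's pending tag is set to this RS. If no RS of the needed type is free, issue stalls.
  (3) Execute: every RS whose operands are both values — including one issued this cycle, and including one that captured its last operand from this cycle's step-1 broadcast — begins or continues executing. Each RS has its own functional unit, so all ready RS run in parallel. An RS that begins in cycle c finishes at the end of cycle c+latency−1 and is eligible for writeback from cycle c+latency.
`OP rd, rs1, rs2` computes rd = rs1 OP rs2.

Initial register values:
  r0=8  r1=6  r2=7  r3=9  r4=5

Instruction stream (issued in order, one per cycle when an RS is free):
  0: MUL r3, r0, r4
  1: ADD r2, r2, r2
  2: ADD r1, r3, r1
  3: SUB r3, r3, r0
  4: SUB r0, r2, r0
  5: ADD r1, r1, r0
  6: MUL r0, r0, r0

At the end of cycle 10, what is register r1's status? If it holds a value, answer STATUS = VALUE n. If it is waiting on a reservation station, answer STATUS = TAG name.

STATUS = TAG Add2

c1: issue MUL r3<-Mul1 | r0:8,r1:6,r2:7,r3:Mul1,r4:5
c2: issue ADD r2<-Add1 | r0:8,r1:6,r2:Add1,r3:Mul1,r4:5
c3: issue ADD r1<-Add2 | r0:8,r1:Add2,r2:Add1,r3:Mul1,r4:5
c4: CDB Add1=14; issue SUB r3<-Add1 | r0:8,r1:Add2,r2:14,r3:Add1,r4:5
c5: stall | r0:8,r1:Add2,r2:14,r3:Add1,r4:5
c6: CDB Mul1=40; stall | r0:8,r1:Add2,r2:14,r3:Add1,r4:5
c7: stall | r0:8,r1:Add2,r2:14,r3:Add1,r4:5
c8: CDB Add1=32; issue SUB r0<-Add1 | r0:Add1,r1:Add2,r2:14,r3:32,r4:5
c9: CDB Add2=46; issue ADD r1<-Add2 | r0:Add1,r1:Add2,r2:14,r3:32,r4:5
c10: CDB Add1=6; issue MUL r0<-Mul1 | r0:Mul1,r1:Add2,r2:14,r3:32,r4:5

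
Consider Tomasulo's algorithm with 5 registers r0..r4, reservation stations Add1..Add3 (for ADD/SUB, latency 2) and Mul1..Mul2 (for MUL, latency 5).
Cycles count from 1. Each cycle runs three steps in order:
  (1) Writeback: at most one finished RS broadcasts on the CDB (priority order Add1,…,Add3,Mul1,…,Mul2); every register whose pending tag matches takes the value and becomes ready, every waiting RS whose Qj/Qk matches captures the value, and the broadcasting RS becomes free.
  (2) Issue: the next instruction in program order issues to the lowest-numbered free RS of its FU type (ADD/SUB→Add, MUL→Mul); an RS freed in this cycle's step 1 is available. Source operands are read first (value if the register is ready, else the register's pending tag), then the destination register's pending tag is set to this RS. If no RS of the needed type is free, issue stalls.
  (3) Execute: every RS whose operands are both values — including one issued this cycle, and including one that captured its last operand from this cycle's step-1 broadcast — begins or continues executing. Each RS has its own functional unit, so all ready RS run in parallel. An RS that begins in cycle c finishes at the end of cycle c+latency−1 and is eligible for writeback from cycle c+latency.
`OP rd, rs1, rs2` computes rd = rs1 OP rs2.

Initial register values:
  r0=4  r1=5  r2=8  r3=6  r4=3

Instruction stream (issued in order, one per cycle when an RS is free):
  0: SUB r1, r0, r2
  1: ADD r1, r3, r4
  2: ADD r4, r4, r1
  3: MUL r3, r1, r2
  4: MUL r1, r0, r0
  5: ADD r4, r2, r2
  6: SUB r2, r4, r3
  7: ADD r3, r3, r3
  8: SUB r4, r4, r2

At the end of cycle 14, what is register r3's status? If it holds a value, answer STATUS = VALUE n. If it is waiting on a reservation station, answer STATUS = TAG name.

cycle 1: issue SUB r1<-Add1 // r0:4,r1:Add1,r2:8,r3:6,r4:3
cycle 2: issue ADD r1<-Add2 // r0:4,r1:Add2,r2:8,r3:6,r4:3
cycle 3: CDB Add1=-4; issue ADD r4<-Add1 // r0:4,r1:Add2,r2:8,r3:6,r4:Add1
cycle 4: CDB Add2=9; issue MUL r3<-Mul1 // r0:4,r1:9,r2:8,r3:Mul1,r4:Add1
cycle 5: issue MUL r1<-Mul2 // r0:4,r1:Mul2,r2:8,r3:Mul1,r4:Add1
cycle 6: CDB Add1=12; issue ADD r4<-Add1 // r0:4,r1:Mul2,r2:8,r3:Mul1,r4:Add1
cycle 7: issue SUB r2<-Add2 // r0:4,r1:Mul2,r2:Add2,r3:Mul1,r4:Add1
cycle 8: CDB Add1=16; issue ADD r3<-Add1 // r0:4,r1:Mul2,r2:Add2,r3:Add1,r4:16
cycle 9: CDB Mul1=72; issue SUB r4<-Add3 // r0:4,r1:Mul2,r2:Add2,r3:Add1,r4:Add3
cycle 10: CDB Mul2=16 // r0:4,r1:16,r2:Add2,r3:Add1,r4:Add3
cycle 11: CDB Add1=144 // r0:4,r1:16,r2:Add2,r3:144,r4:Add3
cycle 12: CDB Add2=-56 // r0:4,r1:16,r2:-56,r3:144,r4:Add3
cycle 13: - // r0:4,r1:16,r2:-56,r3:144,r4:Add3
cycle 14: CDB Add3=72 // r0:4,r1:16,r2:-56,r3:144,r4:72

STATUS = VALUE 144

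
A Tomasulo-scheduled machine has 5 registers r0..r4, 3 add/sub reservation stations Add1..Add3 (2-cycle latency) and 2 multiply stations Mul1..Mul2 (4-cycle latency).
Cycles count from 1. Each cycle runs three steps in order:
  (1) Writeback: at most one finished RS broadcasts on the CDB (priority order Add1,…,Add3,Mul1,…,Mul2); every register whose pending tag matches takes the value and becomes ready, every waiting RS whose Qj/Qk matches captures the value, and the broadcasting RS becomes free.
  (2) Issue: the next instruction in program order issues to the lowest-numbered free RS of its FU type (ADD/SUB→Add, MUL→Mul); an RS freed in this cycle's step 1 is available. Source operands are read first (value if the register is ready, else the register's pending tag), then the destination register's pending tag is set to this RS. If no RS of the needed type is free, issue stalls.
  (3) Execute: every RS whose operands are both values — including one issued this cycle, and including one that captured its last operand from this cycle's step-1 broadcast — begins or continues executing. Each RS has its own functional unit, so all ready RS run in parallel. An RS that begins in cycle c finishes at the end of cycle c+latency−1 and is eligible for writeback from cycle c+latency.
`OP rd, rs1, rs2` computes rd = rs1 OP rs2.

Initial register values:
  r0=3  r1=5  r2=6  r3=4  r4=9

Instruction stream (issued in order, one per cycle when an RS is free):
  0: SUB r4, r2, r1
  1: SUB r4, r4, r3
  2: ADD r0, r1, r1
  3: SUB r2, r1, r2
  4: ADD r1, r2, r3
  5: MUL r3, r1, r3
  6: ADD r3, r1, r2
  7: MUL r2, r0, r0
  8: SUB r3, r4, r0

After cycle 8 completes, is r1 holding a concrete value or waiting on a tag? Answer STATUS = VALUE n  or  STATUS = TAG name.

  c1: issue SUB r4<-Add1  regs: r0:3,r1:5,r2:6,r3:4,r4:Add1
  c2: issue SUB r4<-Add2  regs: r0:3,r1:5,r2:6,r3:4,r4:Add2
  c3: CDB Add1=1; issue ADD r0<-Add1  regs: r0:Add1,r1:5,r2:6,r3:4,r4:Add2
  c4: issue SUB r2<-Add3  regs: r0:Add1,r1:5,r2:Add3,r3:4,r4:Add2
  c5: CDB Add1=10; issue ADD r1<-Add1  regs: r0:10,r1:Add1,r2:Add3,r3:4,r4:Add2
  c6: CDB Add2=-3; issue MUL r3<-Mul1  regs: r0:10,r1:Add1,r2:Add3,r3:Mul1,r4:-3
  c7: CDB Add3=-1; issue ADD r3<-Add2  regs: r0:10,r1:Add1,r2:-1,r3:Add2,r4:-3
  c8: issue MUL r2<-Mul2  regs: r0:10,r1:Add1,r2:Mul2,r3:Add2,r4:-3

STATUS = TAG Add1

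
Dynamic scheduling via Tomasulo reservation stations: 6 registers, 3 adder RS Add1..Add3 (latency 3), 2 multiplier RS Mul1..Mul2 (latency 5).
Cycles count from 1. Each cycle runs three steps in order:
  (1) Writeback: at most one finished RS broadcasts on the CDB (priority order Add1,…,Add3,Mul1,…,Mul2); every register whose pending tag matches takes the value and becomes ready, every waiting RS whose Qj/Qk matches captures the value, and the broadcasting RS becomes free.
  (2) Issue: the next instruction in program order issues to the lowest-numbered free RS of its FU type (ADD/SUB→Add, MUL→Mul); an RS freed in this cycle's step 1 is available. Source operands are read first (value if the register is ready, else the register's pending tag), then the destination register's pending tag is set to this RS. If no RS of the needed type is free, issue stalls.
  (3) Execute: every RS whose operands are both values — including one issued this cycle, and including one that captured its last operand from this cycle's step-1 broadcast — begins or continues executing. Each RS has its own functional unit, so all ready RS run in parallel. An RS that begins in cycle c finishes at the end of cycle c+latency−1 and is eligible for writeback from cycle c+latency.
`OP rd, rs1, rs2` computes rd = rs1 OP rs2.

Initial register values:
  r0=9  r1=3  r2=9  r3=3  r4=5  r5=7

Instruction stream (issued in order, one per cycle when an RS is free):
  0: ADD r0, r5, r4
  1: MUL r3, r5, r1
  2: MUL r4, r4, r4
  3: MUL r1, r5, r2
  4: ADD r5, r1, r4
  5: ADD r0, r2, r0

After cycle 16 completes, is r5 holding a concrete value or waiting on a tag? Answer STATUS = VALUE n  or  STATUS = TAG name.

cycle 1: issue ADD r0<-Add1 // r0:Add1,r1:3,r2:9,r3:3,r4:5,r5:7
cycle 2: issue MUL r3<-Mul1 // r0:Add1,r1:3,r2:9,r3:Mul1,r4:5,r5:7
cycle 3: issue MUL r4<-Mul2 // r0:Add1,r1:3,r2:9,r3:Mul1,r4:Mul2,r5:7
cycle 4: CDB Add1=12; stall // r0:12,r1:3,r2:9,r3:Mul1,r4:Mul2,r5:7
cycle 5: stall // r0:12,r1:3,r2:9,r3:Mul1,r4:Mul2,r5:7
cycle 6: stall // r0:12,r1:3,r2:9,r3:Mul1,r4:Mul2,r5:7
cycle 7: CDB Mul1=21; issue MUL r1<-Mul1 // r0:12,r1:Mul1,r2:9,r3:21,r4:Mul2,r5:7
cycle 8: CDB Mul2=25; issue ADD r5<-Add1 // r0:12,r1:Mul1,r2:9,r3:21,r4:25,r5:Add1
cycle 9: issue ADD r0<-Add2 // r0:Add2,r1:Mul1,r2:9,r3:21,r4:25,r5:Add1
cycle 10: - // r0:Add2,r1:Mul1,r2:9,r3:21,r4:25,r5:Add1
cycle 11: - // r0:Add2,r1:Mul1,r2:9,r3:21,r4:25,r5:Add1
cycle 12: CDB Add2=21 // r0:21,r1:Mul1,r2:9,r3:21,r4:25,r5:Add1
cycle 13: CDB Mul1=63 // r0:21,r1:63,r2:9,r3:21,r4:25,r5:Add1
cycle 14: - // r0:21,r1:63,r2:9,r3:21,r4:25,r5:Add1
cycle 15: - // r0:21,r1:63,r2:9,r3:21,r4:25,r5:Add1
cycle 16: CDB Add1=88 // r0:21,r1:63,r2:9,r3:21,r4:25,r5:88

STATUS = VALUE 88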